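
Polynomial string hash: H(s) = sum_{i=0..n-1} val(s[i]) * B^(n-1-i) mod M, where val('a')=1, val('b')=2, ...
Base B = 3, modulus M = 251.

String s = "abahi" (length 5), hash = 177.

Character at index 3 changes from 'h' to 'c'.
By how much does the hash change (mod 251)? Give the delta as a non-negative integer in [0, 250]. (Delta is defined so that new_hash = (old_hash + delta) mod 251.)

Answer: 236

Derivation:
Delta formula: (val(new) - val(old)) * B^(n-1-k) mod M
  val('c') - val('h') = 3 - 8 = -5
  B^(n-1-k) = 3^1 mod 251 = 3
  Delta = -5 * 3 mod 251 = 236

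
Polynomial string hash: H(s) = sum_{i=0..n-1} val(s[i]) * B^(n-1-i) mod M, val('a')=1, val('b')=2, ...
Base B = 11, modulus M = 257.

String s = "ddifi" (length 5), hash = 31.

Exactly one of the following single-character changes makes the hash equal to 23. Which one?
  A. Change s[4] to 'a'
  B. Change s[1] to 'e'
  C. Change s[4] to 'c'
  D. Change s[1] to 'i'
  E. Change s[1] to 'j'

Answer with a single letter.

Answer: A

Derivation:
Option A: s[4]='i'->'a', delta=(1-9)*11^0 mod 257 = 249, hash=31+249 mod 257 = 23 <-- target
Option B: s[1]='d'->'e', delta=(5-4)*11^3 mod 257 = 46, hash=31+46 mod 257 = 77
Option C: s[4]='i'->'c', delta=(3-9)*11^0 mod 257 = 251, hash=31+251 mod 257 = 25
Option D: s[1]='d'->'i', delta=(9-4)*11^3 mod 257 = 230, hash=31+230 mod 257 = 4
Option E: s[1]='d'->'j', delta=(10-4)*11^3 mod 257 = 19, hash=31+19 mod 257 = 50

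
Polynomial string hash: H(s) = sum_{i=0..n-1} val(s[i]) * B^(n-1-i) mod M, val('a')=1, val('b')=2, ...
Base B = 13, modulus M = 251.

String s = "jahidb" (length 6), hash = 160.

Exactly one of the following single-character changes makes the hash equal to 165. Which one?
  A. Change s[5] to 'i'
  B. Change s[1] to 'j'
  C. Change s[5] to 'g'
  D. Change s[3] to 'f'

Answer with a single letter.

Answer: C

Derivation:
Option A: s[5]='b'->'i', delta=(9-2)*13^0 mod 251 = 7, hash=160+7 mod 251 = 167
Option B: s[1]='a'->'j', delta=(10-1)*13^4 mod 251 = 25, hash=160+25 mod 251 = 185
Option C: s[5]='b'->'g', delta=(7-2)*13^0 mod 251 = 5, hash=160+5 mod 251 = 165 <-- target
Option D: s[3]='i'->'f', delta=(6-9)*13^2 mod 251 = 246, hash=160+246 mod 251 = 155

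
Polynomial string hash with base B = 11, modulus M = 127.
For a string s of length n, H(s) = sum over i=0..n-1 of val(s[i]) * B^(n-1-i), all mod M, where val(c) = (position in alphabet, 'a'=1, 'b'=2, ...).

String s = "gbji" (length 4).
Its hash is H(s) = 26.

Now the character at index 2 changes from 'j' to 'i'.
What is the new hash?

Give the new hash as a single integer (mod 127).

val('j') = 10, val('i') = 9
Position k = 2, exponent = n-1-k = 1
B^1 mod M = 11^1 mod 127 = 11
Delta = (9 - 10) * 11 mod 127 = 116
New hash = (26 + 116) mod 127 = 15

Answer: 15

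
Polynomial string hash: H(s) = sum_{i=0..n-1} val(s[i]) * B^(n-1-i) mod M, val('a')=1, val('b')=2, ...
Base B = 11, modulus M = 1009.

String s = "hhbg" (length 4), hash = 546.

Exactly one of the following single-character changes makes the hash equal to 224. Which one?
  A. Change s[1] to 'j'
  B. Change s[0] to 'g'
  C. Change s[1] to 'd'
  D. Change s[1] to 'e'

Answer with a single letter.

Option A: s[1]='h'->'j', delta=(10-8)*11^2 mod 1009 = 242, hash=546+242 mod 1009 = 788
Option B: s[0]='h'->'g', delta=(7-8)*11^3 mod 1009 = 687, hash=546+687 mod 1009 = 224 <-- target
Option C: s[1]='h'->'d', delta=(4-8)*11^2 mod 1009 = 525, hash=546+525 mod 1009 = 62
Option D: s[1]='h'->'e', delta=(5-8)*11^2 mod 1009 = 646, hash=546+646 mod 1009 = 183

Answer: B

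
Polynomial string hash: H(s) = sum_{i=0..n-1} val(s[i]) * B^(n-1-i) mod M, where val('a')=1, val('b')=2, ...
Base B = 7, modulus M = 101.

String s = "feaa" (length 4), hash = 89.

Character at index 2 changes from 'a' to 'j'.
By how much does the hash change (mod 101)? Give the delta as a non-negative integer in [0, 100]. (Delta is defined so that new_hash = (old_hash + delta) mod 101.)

Answer: 63

Derivation:
Delta formula: (val(new) - val(old)) * B^(n-1-k) mod M
  val('j') - val('a') = 10 - 1 = 9
  B^(n-1-k) = 7^1 mod 101 = 7
  Delta = 9 * 7 mod 101 = 63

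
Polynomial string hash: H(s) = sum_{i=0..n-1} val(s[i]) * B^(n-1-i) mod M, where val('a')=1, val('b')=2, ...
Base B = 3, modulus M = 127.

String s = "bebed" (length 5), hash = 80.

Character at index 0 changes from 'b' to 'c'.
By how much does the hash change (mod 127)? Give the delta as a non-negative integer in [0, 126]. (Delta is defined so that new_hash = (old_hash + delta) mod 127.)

Delta formula: (val(new) - val(old)) * B^(n-1-k) mod M
  val('c') - val('b') = 3 - 2 = 1
  B^(n-1-k) = 3^4 mod 127 = 81
  Delta = 1 * 81 mod 127 = 81

Answer: 81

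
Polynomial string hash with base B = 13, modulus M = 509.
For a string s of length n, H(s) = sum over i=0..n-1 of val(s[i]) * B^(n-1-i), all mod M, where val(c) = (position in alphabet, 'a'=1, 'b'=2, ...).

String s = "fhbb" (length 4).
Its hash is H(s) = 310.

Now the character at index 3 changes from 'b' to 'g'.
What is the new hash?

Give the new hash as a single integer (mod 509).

Answer: 315

Derivation:
val('b') = 2, val('g') = 7
Position k = 3, exponent = n-1-k = 0
B^0 mod M = 13^0 mod 509 = 1
Delta = (7 - 2) * 1 mod 509 = 5
New hash = (310 + 5) mod 509 = 315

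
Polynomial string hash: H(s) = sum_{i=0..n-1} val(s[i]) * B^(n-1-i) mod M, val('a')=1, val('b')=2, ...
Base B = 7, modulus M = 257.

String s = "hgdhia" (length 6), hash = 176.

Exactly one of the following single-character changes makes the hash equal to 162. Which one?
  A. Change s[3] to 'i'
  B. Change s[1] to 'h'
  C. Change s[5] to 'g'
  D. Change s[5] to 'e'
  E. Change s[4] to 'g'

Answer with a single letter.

Option A: s[3]='h'->'i', delta=(9-8)*7^2 mod 257 = 49, hash=176+49 mod 257 = 225
Option B: s[1]='g'->'h', delta=(8-7)*7^4 mod 257 = 88, hash=176+88 mod 257 = 7
Option C: s[5]='a'->'g', delta=(7-1)*7^0 mod 257 = 6, hash=176+6 mod 257 = 182
Option D: s[5]='a'->'e', delta=(5-1)*7^0 mod 257 = 4, hash=176+4 mod 257 = 180
Option E: s[4]='i'->'g', delta=(7-9)*7^1 mod 257 = 243, hash=176+243 mod 257 = 162 <-- target

Answer: E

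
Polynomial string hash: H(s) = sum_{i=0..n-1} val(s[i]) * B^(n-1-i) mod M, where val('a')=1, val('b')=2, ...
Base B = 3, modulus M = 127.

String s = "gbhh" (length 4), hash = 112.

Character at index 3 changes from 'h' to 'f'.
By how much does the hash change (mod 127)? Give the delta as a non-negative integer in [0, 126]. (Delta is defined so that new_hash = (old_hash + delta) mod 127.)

Answer: 125

Derivation:
Delta formula: (val(new) - val(old)) * B^(n-1-k) mod M
  val('f') - val('h') = 6 - 8 = -2
  B^(n-1-k) = 3^0 mod 127 = 1
  Delta = -2 * 1 mod 127 = 125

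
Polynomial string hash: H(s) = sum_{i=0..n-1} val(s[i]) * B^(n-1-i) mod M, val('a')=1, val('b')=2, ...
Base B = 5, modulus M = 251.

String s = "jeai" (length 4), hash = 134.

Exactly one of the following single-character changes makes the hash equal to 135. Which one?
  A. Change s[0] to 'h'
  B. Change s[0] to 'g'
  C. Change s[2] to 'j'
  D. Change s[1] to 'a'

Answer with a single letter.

Answer: A

Derivation:
Option A: s[0]='j'->'h', delta=(8-10)*5^3 mod 251 = 1, hash=134+1 mod 251 = 135 <-- target
Option B: s[0]='j'->'g', delta=(7-10)*5^3 mod 251 = 127, hash=134+127 mod 251 = 10
Option C: s[2]='a'->'j', delta=(10-1)*5^1 mod 251 = 45, hash=134+45 mod 251 = 179
Option D: s[1]='e'->'a', delta=(1-5)*5^2 mod 251 = 151, hash=134+151 mod 251 = 34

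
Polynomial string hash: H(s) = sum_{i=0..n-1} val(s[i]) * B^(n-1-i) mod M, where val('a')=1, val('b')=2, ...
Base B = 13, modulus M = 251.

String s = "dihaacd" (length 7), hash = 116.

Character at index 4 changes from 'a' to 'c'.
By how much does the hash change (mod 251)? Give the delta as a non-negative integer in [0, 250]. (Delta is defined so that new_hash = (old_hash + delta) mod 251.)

Delta formula: (val(new) - val(old)) * B^(n-1-k) mod M
  val('c') - val('a') = 3 - 1 = 2
  B^(n-1-k) = 13^2 mod 251 = 169
  Delta = 2 * 169 mod 251 = 87

Answer: 87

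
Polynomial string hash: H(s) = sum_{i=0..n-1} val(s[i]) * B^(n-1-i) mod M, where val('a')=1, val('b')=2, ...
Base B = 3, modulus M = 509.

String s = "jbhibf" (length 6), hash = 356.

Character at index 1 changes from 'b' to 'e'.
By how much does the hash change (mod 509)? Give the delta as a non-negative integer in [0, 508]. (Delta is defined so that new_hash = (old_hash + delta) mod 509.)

Delta formula: (val(new) - val(old)) * B^(n-1-k) mod M
  val('e') - val('b') = 5 - 2 = 3
  B^(n-1-k) = 3^4 mod 509 = 81
  Delta = 3 * 81 mod 509 = 243

Answer: 243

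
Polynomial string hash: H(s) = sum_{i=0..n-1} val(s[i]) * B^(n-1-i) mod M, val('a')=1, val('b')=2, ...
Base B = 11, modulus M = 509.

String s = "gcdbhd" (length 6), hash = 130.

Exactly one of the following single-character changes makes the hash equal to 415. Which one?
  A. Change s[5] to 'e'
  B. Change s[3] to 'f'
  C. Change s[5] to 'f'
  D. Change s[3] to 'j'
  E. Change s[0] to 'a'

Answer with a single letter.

Option A: s[5]='d'->'e', delta=(5-4)*11^0 mod 509 = 1, hash=130+1 mod 509 = 131
Option B: s[3]='b'->'f', delta=(6-2)*11^2 mod 509 = 484, hash=130+484 mod 509 = 105
Option C: s[5]='d'->'f', delta=(6-4)*11^0 mod 509 = 2, hash=130+2 mod 509 = 132
Option D: s[3]='b'->'j', delta=(10-2)*11^2 mod 509 = 459, hash=130+459 mod 509 = 80
Option E: s[0]='g'->'a', delta=(1-7)*11^5 mod 509 = 285, hash=130+285 mod 509 = 415 <-- target

Answer: E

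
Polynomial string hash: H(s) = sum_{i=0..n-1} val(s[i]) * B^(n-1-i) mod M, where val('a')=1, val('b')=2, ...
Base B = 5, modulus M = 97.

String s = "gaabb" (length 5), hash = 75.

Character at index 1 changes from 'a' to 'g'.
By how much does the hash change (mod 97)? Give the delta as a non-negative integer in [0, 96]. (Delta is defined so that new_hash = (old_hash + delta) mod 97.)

Delta formula: (val(new) - val(old)) * B^(n-1-k) mod M
  val('g') - val('a') = 7 - 1 = 6
  B^(n-1-k) = 5^3 mod 97 = 28
  Delta = 6 * 28 mod 97 = 71

Answer: 71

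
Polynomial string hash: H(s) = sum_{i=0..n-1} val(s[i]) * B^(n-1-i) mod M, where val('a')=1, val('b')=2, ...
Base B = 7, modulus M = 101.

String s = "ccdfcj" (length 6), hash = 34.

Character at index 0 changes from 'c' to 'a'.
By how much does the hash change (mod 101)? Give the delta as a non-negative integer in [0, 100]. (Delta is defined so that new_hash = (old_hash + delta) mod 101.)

Delta formula: (val(new) - val(old)) * B^(n-1-k) mod M
  val('a') - val('c') = 1 - 3 = -2
  B^(n-1-k) = 7^5 mod 101 = 41
  Delta = -2 * 41 mod 101 = 19

Answer: 19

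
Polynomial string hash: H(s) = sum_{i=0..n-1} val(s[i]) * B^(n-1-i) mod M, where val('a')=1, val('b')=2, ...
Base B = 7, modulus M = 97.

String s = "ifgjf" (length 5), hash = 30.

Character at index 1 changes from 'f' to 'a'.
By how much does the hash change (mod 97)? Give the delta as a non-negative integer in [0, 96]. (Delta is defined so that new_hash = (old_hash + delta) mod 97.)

Delta formula: (val(new) - val(old)) * B^(n-1-k) mod M
  val('a') - val('f') = 1 - 6 = -5
  B^(n-1-k) = 7^3 mod 97 = 52
  Delta = -5 * 52 mod 97 = 31

Answer: 31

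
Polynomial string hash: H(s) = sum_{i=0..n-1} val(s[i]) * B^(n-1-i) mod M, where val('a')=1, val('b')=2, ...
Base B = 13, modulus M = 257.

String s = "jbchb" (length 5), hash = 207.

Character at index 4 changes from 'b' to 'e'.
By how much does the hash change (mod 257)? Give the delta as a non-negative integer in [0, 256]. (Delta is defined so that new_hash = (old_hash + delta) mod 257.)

Delta formula: (val(new) - val(old)) * B^(n-1-k) mod M
  val('e') - val('b') = 5 - 2 = 3
  B^(n-1-k) = 13^0 mod 257 = 1
  Delta = 3 * 1 mod 257 = 3

Answer: 3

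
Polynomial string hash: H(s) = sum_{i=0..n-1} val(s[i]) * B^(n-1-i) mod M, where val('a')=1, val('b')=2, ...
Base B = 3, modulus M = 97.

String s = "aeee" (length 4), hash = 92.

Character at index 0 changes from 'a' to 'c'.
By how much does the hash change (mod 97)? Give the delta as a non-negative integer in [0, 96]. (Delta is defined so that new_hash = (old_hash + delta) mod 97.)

Answer: 54

Derivation:
Delta formula: (val(new) - val(old)) * B^(n-1-k) mod M
  val('c') - val('a') = 3 - 1 = 2
  B^(n-1-k) = 3^3 mod 97 = 27
  Delta = 2 * 27 mod 97 = 54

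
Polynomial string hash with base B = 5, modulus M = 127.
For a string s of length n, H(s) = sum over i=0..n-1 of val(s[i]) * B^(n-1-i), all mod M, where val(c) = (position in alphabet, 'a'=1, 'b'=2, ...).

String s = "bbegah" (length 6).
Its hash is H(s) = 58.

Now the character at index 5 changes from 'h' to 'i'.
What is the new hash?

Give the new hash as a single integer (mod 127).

val('h') = 8, val('i') = 9
Position k = 5, exponent = n-1-k = 0
B^0 mod M = 5^0 mod 127 = 1
Delta = (9 - 8) * 1 mod 127 = 1
New hash = (58 + 1) mod 127 = 59

Answer: 59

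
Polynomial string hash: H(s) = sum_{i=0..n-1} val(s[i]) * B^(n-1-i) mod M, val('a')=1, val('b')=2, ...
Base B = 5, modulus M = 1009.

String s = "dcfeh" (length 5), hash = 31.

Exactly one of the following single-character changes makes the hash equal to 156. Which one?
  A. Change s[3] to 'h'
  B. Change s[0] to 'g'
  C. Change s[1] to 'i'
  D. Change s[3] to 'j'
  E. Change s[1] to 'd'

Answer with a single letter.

Answer: E

Derivation:
Option A: s[3]='e'->'h', delta=(8-5)*5^1 mod 1009 = 15, hash=31+15 mod 1009 = 46
Option B: s[0]='d'->'g', delta=(7-4)*5^4 mod 1009 = 866, hash=31+866 mod 1009 = 897
Option C: s[1]='c'->'i', delta=(9-3)*5^3 mod 1009 = 750, hash=31+750 mod 1009 = 781
Option D: s[3]='e'->'j', delta=(10-5)*5^1 mod 1009 = 25, hash=31+25 mod 1009 = 56
Option E: s[1]='c'->'d', delta=(4-3)*5^3 mod 1009 = 125, hash=31+125 mod 1009 = 156 <-- target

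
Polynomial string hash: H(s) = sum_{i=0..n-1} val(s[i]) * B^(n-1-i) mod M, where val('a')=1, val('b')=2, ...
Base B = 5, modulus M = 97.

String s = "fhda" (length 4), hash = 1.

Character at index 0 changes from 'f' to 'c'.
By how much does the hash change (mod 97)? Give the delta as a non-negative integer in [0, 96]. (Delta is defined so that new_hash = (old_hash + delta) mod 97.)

Answer: 13

Derivation:
Delta formula: (val(new) - val(old)) * B^(n-1-k) mod M
  val('c') - val('f') = 3 - 6 = -3
  B^(n-1-k) = 5^3 mod 97 = 28
  Delta = -3 * 28 mod 97 = 13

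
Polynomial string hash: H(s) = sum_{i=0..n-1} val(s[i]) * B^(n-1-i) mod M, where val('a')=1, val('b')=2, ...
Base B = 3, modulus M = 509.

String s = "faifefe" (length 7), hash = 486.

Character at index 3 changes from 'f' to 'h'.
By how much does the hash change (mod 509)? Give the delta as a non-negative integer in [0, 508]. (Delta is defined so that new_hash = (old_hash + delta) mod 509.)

Delta formula: (val(new) - val(old)) * B^(n-1-k) mod M
  val('h') - val('f') = 8 - 6 = 2
  B^(n-1-k) = 3^3 mod 509 = 27
  Delta = 2 * 27 mod 509 = 54

Answer: 54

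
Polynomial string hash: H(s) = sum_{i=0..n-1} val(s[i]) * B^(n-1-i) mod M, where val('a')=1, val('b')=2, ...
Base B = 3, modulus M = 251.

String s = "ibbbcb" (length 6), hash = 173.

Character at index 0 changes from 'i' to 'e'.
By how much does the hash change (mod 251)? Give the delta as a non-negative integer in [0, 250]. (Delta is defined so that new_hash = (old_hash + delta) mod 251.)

Delta formula: (val(new) - val(old)) * B^(n-1-k) mod M
  val('e') - val('i') = 5 - 9 = -4
  B^(n-1-k) = 3^5 mod 251 = 243
  Delta = -4 * 243 mod 251 = 32

Answer: 32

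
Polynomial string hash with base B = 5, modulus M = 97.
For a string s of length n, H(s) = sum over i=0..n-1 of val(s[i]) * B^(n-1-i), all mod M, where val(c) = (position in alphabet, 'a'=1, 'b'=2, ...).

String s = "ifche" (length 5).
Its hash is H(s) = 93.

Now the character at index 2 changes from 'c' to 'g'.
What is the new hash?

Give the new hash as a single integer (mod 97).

Answer: 96

Derivation:
val('c') = 3, val('g') = 7
Position k = 2, exponent = n-1-k = 2
B^2 mod M = 5^2 mod 97 = 25
Delta = (7 - 3) * 25 mod 97 = 3
New hash = (93 + 3) mod 97 = 96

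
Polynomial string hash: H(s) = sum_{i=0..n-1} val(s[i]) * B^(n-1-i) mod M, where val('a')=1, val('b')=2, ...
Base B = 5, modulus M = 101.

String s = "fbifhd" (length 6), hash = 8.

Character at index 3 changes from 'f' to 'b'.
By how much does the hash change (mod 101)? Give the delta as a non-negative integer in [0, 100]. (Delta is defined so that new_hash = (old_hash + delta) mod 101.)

Delta formula: (val(new) - val(old)) * B^(n-1-k) mod M
  val('b') - val('f') = 2 - 6 = -4
  B^(n-1-k) = 5^2 mod 101 = 25
  Delta = -4 * 25 mod 101 = 1

Answer: 1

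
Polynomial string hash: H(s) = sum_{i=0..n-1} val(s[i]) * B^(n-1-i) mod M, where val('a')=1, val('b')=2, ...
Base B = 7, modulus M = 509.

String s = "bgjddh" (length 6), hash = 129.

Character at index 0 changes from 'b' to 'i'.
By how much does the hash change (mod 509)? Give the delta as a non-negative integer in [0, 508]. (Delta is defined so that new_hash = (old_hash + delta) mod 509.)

Delta formula: (val(new) - val(old)) * B^(n-1-k) mod M
  val('i') - val('b') = 9 - 2 = 7
  B^(n-1-k) = 7^5 mod 509 = 10
  Delta = 7 * 10 mod 509 = 70

Answer: 70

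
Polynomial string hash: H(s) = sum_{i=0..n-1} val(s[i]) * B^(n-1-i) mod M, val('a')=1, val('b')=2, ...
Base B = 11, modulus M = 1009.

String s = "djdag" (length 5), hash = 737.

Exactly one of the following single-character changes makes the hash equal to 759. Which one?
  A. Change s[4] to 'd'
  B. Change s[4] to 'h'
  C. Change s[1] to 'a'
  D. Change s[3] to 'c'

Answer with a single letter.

Option A: s[4]='g'->'d', delta=(4-7)*11^0 mod 1009 = 1006, hash=737+1006 mod 1009 = 734
Option B: s[4]='g'->'h', delta=(8-7)*11^0 mod 1009 = 1, hash=737+1 mod 1009 = 738
Option C: s[1]='j'->'a', delta=(1-10)*11^3 mod 1009 = 129, hash=737+129 mod 1009 = 866
Option D: s[3]='a'->'c', delta=(3-1)*11^1 mod 1009 = 22, hash=737+22 mod 1009 = 759 <-- target

Answer: D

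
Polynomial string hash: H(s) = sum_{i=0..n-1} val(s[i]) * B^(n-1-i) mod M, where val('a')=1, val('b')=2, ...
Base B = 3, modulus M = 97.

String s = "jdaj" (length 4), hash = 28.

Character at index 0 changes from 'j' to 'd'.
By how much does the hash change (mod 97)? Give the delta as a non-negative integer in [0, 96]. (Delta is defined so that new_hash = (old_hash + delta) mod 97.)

Delta formula: (val(new) - val(old)) * B^(n-1-k) mod M
  val('d') - val('j') = 4 - 10 = -6
  B^(n-1-k) = 3^3 mod 97 = 27
  Delta = -6 * 27 mod 97 = 32

Answer: 32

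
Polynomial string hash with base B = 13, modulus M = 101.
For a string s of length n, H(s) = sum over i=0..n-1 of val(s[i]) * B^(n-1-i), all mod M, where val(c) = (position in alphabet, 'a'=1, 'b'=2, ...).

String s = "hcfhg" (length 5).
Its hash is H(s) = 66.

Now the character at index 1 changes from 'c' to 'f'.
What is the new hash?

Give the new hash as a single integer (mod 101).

val('c') = 3, val('f') = 6
Position k = 1, exponent = n-1-k = 3
B^3 mod M = 13^3 mod 101 = 76
Delta = (6 - 3) * 76 mod 101 = 26
New hash = (66 + 26) mod 101 = 92

Answer: 92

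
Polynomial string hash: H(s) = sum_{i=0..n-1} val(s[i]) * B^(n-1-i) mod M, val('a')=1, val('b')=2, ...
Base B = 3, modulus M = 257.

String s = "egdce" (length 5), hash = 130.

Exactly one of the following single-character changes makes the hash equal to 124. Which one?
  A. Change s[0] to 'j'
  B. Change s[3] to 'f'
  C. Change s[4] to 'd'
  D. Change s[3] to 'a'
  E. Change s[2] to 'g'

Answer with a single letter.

Option A: s[0]='e'->'j', delta=(10-5)*3^4 mod 257 = 148, hash=130+148 mod 257 = 21
Option B: s[3]='c'->'f', delta=(6-3)*3^1 mod 257 = 9, hash=130+9 mod 257 = 139
Option C: s[4]='e'->'d', delta=(4-5)*3^0 mod 257 = 256, hash=130+256 mod 257 = 129
Option D: s[3]='c'->'a', delta=(1-3)*3^1 mod 257 = 251, hash=130+251 mod 257 = 124 <-- target
Option E: s[2]='d'->'g', delta=(7-4)*3^2 mod 257 = 27, hash=130+27 mod 257 = 157

Answer: D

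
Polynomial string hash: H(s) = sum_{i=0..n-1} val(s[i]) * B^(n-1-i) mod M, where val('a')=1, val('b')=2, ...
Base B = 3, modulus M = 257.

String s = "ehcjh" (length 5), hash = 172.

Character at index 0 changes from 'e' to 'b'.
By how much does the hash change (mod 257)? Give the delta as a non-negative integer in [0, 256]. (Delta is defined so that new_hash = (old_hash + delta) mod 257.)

Answer: 14

Derivation:
Delta formula: (val(new) - val(old)) * B^(n-1-k) mod M
  val('b') - val('e') = 2 - 5 = -3
  B^(n-1-k) = 3^4 mod 257 = 81
  Delta = -3 * 81 mod 257 = 14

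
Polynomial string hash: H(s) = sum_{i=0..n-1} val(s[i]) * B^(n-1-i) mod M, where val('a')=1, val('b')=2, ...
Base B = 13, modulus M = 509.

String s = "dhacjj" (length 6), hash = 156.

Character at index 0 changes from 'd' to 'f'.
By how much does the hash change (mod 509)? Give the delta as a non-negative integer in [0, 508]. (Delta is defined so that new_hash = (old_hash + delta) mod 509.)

Answer: 464

Derivation:
Delta formula: (val(new) - val(old)) * B^(n-1-k) mod M
  val('f') - val('d') = 6 - 4 = 2
  B^(n-1-k) = 13^5 mod 509 = 232
  Delta = 2 * 232 mod 509 = 464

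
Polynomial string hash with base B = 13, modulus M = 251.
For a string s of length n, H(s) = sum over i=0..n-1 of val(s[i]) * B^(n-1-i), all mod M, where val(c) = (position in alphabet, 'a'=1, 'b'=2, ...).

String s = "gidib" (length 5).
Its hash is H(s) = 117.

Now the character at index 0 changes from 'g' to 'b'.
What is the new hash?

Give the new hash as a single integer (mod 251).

Answer: 131

Derivation:
val('g') = 7, val('b') = 2
Position k = 0, exponent = n-1-k = 4
B^4 mod M = 13^4 mod 251 = 198
Delta = (2 - 7) * 198 mod 251 = 14
New hash = (117 + 14) mod 251 = 131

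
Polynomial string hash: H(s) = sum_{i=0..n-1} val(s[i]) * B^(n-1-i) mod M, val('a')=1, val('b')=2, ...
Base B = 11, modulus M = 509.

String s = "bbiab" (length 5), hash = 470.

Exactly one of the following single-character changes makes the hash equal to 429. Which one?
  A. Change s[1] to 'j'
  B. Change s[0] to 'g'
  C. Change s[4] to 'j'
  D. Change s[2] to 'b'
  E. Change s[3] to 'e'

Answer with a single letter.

Answer: A

Derivation:
Option A: s[1]='b'->'j', delta=(10-2)*11^3 mod 509 = 468, hash=470+468 mod 509 = 429 <-- target
Option B: s[0]='b'->'g', delta=(7-2)*11^4 mod 509 = 418, hash=470+418 mod 509 = 379
Option C: s[4]='b'->'j', delta=(10-2)*11^0 mod 509 = 8, hash=470+8 mod 509 = 478
Option D: s[2]='i'->'b', delta=(2-9)*11^2 mod 509 = 171, hash=470+171 mod 509 = 132
Option E: s[3]='a'->'e', delta=(5-1)*11^1 mod 509 = 44, hash=470+44 mod 509 = 5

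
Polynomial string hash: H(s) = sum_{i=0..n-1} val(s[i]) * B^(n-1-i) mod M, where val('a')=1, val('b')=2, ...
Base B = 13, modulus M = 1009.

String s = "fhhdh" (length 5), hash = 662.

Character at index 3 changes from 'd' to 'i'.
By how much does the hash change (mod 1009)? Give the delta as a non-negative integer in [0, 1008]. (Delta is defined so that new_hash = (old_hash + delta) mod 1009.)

Answer: 65

Derivation:
Delta formula: (val(new) - val(old)) * B^(n-1-k) mod M
  val('i') - val('d') = 9 - 4 = 5
  B^(n-1-k) = 13^1 mod 1009 = 13
  Delta = 5 * 13 mod 1009 = 65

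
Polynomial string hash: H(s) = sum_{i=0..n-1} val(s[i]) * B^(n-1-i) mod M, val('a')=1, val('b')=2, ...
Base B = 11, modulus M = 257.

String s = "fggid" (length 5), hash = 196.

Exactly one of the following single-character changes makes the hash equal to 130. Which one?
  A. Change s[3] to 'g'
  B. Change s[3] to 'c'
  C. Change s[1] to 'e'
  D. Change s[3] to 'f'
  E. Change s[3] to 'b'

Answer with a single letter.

Answer: B

Derivation:
Option A: s[3]='i'->'g', delta=(7-9)*11^1 mod 257 = 235, hash=196+235 mod 257 = 174
Option B: s[3]='i'->'c', delta=(3-9)*11^1 mod 257 = 191, hash=196+191 mod 257 = 130 <-- target
Option C: s[1]='g'->'e', delta=(5-7)*11^3 mod 257 = 165, hash=196+165 mod 257 = 104
Option D: s[3]='i'->'f', delta=(6-9)*11^1 mod 257 = 224, hash=196+224 mod 257 = 163
Option E: s[3]='i'->'b', delta=(2-9)*11^1 mod 257 = 180, hash=196+180 mod 257 = 119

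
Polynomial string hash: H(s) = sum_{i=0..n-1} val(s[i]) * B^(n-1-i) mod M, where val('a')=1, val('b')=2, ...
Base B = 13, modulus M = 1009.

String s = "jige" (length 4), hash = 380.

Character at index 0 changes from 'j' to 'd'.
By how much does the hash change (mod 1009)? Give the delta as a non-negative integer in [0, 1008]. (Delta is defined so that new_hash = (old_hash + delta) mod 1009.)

Delta formula: (val(new) - val(old)) * B^(n-1-k) mod M
  val('d') - val('j') = 4 - 10 = -6
  B^(n-1-k) = 13^3 mod 1009 = 179
  Delta = -6 * 179 mod 1009 = 944

Answer: 944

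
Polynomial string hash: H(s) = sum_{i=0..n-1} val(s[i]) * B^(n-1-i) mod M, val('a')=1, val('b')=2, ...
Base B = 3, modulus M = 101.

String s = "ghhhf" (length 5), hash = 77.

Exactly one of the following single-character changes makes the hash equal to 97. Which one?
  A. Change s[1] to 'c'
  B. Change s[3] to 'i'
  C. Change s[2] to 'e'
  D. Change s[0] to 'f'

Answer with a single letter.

Option A: s[1]='h'->'c', delta=(3-8)*3^3 mod 101 = 67, hash=77+67 mod 101 = 43
Option B: s[3]='h'->'i', delta=(9-8)*3^1 mod 101 = 3, hash=77+3 mod 101 = 80
Option C: s[2]='h'->'e', delta=(5-8)*3^2 mod 101 = 74, hash=77+74 mod 101 = 50
Option D: s[0]='g'->'f', delta=(6-7)*3^4 mod 101 = 20, hash=77+20 mod 101 = 97 <-- target

Answer: D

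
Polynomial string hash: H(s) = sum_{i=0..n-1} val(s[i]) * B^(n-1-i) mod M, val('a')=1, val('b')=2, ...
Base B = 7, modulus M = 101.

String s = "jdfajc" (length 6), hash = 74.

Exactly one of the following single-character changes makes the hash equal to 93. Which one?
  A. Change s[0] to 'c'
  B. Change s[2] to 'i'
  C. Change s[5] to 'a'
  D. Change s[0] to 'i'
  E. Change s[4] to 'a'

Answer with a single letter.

Answer: B

Derivation:
Option A: s[0]='j'->'c', delta=(3-10)*7^5 mod 101 = 16, hash=74+16 mod 101 = 90
Option B: s[2]='f'->'i', delta=(9-6)*7^3 mod 101 = 19, hash=74+19 mod 101 = 93 <-- target
Option C: s[5]='c'->'a', delta=(1-3)*7^0 mod 101 = 99, hash=74+99 mod 101 = 72
Option D: s[0]='j'->'i', delta=(9-10)*7^5 mod 101 = 60, hash=74+60 mod 101 = 33
Option E: s[4]='j'->'a', delta=(1-10)*7^1 mod 101 = 38, hash=74+38 mod 101 = 11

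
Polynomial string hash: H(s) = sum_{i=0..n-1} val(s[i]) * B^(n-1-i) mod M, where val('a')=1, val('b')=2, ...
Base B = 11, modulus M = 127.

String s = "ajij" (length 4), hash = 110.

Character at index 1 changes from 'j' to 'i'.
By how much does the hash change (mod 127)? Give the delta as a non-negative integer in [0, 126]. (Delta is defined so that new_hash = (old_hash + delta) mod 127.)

Delta formula: (val(new) - val(old)) * B^(n-1-k) mod M
  val('i') - val('j') = 9 - 10 = -1
  B^(n-1-k) = 11^2 mod 127 = 121
  Delta = -1 * 121 mod 127 = 6

Answer: 6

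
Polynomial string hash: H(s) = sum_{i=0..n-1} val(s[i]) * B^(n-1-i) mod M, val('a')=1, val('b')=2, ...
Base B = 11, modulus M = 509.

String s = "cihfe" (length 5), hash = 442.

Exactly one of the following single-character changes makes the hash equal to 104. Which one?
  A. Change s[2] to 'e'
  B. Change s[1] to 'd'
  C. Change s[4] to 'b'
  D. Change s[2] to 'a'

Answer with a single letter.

Answer: D

Derivation:
Option A: s[2]='h'->'e', delta=(5-8)*11^2 mod 509 = 146, hash=442+146 mod 509 = 79
Option B: s[1]='i'->'d', delta=(4-9)*11^3 mod 509 = 471, hash=442+471 mod 509 = 404
Option C: s[4]='e'->'b', delta=(2-5)*11^0 mod 509 = 506, hash=442+506 mod 509 = 439
Option D: s[2]='h'->'a', delta=(1-8)*11^2 mod 509 = 171, hash=442+171 mod 509 = 104 <-- target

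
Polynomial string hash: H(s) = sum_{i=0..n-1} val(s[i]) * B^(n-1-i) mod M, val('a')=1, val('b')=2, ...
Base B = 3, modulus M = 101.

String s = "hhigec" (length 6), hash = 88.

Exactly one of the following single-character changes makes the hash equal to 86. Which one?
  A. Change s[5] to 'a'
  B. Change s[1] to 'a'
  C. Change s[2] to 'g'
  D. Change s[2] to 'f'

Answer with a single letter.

Answer: A

Derivation:
Option A: s[5]='c'->'a', delta=(1-3)*3^0 mod 101 = 99, hash=88+99 mod 101 = 86 <-- target
Option B: s[1]='h'->'a', delta=(1-8)*3^4 mod 101 = 39, hash=88+39 mod 101 = 26
Option C: s[2]='i'->'g', delta=(7-9)*3^3 mod 101 = 47, hash=88+47 mod 101 = 34
Option D: s[2]='i'->'f', delta=(6-9)*3^3 mod 101 = 20, hash=88+20 mod 101 = 7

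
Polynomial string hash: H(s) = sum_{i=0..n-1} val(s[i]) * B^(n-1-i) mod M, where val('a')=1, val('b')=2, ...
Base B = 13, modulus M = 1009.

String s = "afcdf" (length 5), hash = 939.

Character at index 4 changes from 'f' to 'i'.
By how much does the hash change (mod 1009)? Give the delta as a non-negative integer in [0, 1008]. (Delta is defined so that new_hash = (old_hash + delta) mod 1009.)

Delta formula: (val(new) - val(old)) * B^(n-1-k) mod M
  val('i') - val('f') = 9 - 6 = 3
  B^(n-1-k) = 13^0 mod 1009 = 1
  Delta = 3 * 1 mod 1009 = 3

Answer: 3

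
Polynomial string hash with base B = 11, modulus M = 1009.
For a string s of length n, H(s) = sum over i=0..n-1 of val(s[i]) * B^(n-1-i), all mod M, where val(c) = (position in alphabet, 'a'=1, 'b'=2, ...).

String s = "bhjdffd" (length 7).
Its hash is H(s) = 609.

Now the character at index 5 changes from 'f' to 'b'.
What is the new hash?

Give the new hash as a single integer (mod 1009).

Answer: 565

Derivation:
val('f') = 6, val('b') = 2
Position k = 5, exponent = n-1-k = 1
B^1 mod M = 11^1 mod 1009 = 11
Delta = (2 - 6) * 11 mod 1009 = 965
New hash = (609 + 965) mod 1009 = 565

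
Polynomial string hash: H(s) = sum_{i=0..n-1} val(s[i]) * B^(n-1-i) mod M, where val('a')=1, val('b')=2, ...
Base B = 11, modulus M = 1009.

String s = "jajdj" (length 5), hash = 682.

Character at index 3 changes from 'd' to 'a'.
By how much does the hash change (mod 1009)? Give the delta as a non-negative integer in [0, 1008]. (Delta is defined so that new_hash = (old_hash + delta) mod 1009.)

Delta formula: (val(new) - val(old)) * B^(n-1-k) mod M
  val('a') - val('d') = 1 - 4 = -3
  B^(n-1-k) = 11^1 mod 1009 = 11
  Delta = -3 * 11 mod 1009 = 976

Answer: 976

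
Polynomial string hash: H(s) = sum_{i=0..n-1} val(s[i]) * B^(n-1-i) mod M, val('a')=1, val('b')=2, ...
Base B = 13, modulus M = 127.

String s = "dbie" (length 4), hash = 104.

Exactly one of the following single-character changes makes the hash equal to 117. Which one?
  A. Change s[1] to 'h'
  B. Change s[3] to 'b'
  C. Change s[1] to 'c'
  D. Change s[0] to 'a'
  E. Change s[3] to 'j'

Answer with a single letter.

Option A: s[1]='b'->'h', delta=(8-2)*13^2 mod 127 = 125, hash=104+125 mod 127 = 102
Option B: s[3]='e'->'b', delta=(2-5)*13^0 mod 127 = 124, hash=104+124 mod 127 = 101
Option C: s[1]='b'->'c', delta=(3-2)*13^2 mod 127 = 42, hash=104+42 mod 127 = 19
Option D: s[0]='d'->'a', delta=(1-4)*13^3 mod 127 = 13, hash=104+13 mod 127 = 117 <-- target
Option E: s[3]='e'->'j', delta=(10-5)*13^0 mod 127 = 5, hash=104+5 mod 127 = 109

Answer: D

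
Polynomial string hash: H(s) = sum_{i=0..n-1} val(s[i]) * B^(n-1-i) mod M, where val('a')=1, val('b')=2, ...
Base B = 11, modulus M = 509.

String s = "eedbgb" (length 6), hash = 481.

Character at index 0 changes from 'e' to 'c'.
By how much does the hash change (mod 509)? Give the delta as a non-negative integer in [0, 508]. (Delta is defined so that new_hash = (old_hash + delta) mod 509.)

Answer: 95

Derivation:
Delta formula: (val(new) - val(old)) * B^(n-1-k) mod M
  val('c') - val('e') = 3 - 5 = -2
  B^(n-1-k) = 11^5 mod 509 = 207
  Delta = -2 * 207 mod 509 = 95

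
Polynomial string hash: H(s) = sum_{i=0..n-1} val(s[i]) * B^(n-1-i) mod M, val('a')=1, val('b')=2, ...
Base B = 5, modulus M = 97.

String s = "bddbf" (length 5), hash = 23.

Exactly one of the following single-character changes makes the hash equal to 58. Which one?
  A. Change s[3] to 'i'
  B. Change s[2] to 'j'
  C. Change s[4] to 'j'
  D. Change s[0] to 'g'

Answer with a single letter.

Answer: A

Derivation:
Option A: s[3]='b'->'i', delta=(9-2)*5^1 mod 97 = 35, hash=23+35 mod 97 = 58 <-- target
Option B: s[2]='d'->'j', delta=(10-4)*5^2 mod 97 = 53, hash=23+53 mod 97 = 76
Option C: s[4]='f'->'j', delta=(10-6)*5^0 mod 97 = 4, hash=23+4 mod 97 = 27
Option D: s[0]='b'->'g', delta=(7-2)*5^4 mod 97 = 21, hash=23+21 mod 97 = 44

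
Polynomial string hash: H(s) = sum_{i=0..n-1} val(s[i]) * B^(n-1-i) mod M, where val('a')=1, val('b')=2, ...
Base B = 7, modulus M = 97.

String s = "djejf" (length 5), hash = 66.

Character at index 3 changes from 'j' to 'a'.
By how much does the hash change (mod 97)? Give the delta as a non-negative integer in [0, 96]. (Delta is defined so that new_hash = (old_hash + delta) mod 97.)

Delta formula: (val(new) - val(old)) * B^(n-1-k) mod M
  val('a') - val('j') = 1 - 10 = -9
  B^(n-1-k) = 7^1 mod 97 = 7
  Delta = -9 * 7 mod 97 = 34

Answer: 34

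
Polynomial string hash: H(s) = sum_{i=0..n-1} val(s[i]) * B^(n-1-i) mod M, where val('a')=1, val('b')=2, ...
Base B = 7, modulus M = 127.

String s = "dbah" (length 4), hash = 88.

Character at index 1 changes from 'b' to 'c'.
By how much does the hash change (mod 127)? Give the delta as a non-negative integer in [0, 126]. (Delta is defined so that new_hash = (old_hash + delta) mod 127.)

Delta formula: (val(new) - val(old)) * B^(n-1-k) mod M
  val('c') - val('b') = 3 - 2 = 1
  B^(n-1-k) = 7^2 mod 127 = 49
  Delta = 1 * 49 mod 127 = 49

Answer: 49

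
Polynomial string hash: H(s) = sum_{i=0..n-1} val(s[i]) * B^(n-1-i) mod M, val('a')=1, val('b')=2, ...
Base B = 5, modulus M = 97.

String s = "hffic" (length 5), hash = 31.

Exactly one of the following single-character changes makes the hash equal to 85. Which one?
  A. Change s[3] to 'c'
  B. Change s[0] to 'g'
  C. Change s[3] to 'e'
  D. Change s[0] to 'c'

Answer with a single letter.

Answer: B

Derivation:
Option A: s[3]='i'->'c', delta=(3-9)*5^1 mod 97 = 67, hash=31+67 mod 97 = 1
Option B: s[0]='h'->'g', delta=(7-8)*5^4 mod 97 = 54, hash=31+54 mod 97 = 85 <-- target
Option C: s[3]='i'->'e', delta=(5-9)*5^1 mod 97 = 77, hash=31+77 mod 97 = 11
Option D: s[0]='h'->'c', delta=(3-8)*5^4 mod 97 = 76, hash=31+76 mod 97 = 10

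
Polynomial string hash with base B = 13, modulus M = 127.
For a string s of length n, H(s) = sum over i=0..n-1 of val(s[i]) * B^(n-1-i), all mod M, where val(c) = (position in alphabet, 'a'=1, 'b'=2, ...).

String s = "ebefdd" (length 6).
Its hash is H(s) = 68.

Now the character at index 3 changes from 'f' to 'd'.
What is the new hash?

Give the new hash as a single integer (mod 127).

Answer: 111

Derivation:
val('f') = 6, val('d') = 4
Position k = 3, exponent = n-1-k = 2
B^2 mod M = 13^2 mod 127 = 42
Delta = (4 - 6) * 42 mod 127 = 43
New hash = (68 + 43) mod 127 = 111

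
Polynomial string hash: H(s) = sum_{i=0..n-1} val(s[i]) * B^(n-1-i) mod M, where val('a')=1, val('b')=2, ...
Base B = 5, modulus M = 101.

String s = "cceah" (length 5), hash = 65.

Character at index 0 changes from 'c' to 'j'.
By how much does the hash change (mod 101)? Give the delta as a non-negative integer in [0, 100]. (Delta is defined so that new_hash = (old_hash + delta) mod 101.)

Answer: 32

Derivation:
Delta formula: (val(new) - val(old)) * B^(n-1-k) mod M
  val('j') - val('c') = 10 - 3 = 7
  B^(n-1-k) = 5^4 mod 101 = 19
  Delta = 7 * 19 mod 101 = 32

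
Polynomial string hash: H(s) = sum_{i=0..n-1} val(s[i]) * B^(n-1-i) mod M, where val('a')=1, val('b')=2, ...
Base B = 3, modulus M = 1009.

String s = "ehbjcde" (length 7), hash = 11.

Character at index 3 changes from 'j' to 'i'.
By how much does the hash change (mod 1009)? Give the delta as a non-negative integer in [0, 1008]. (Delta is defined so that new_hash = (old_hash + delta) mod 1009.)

Delta formula: (val(new) - val(old)) * B^(n-1-k) mod M
  val('i') - val('j') = 9 - 10 = -1
  B^(n-1-k) = 3^3 mod 1009 = 27
  Delta = -1 * 27 mod 1009 = 982

Answer: 982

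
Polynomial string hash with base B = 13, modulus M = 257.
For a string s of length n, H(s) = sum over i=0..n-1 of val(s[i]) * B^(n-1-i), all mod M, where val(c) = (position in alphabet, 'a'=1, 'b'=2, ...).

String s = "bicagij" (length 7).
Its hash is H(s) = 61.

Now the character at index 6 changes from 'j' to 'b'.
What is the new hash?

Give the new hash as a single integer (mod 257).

Answer: 53

Derivation:
val('j') = 10, val('b') = 2
Position k = 6, exponent = n-1-k = 0
B^0 mod M = 13^0 mod 257 = 1
Delta = (2 - 10) * 1 mod 257 = 249
New hash = (61 + 249) mod 257 = 53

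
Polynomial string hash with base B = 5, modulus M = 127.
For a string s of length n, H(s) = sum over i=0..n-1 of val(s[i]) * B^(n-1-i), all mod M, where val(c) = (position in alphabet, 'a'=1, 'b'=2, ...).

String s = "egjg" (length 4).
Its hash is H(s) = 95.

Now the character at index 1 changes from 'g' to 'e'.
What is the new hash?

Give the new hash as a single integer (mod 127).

Answer: 45

Derivation:
val('g') = 7, val('e') = 5
Position k = 1, exponent = n-1-k = 2
B^2 mod M = 5^2 mod 127 = 25
Delta = (5 - 7) * 25 mod 127 = 77
New hash = (95 + 77) mod 127 = 45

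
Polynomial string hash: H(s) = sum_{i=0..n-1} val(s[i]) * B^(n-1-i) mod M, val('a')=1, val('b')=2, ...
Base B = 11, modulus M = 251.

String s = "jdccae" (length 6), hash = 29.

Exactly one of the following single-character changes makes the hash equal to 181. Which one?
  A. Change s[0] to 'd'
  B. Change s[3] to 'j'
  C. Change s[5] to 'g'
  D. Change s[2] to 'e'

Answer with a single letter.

Option A: s[0]='j'->'d', delta=(4-10)*11^5 mod 251 = 44, hash=29+44 mod 251 = 73
Option B: s[3]='c'->'j', delta=(10-3)*11^2 mod 251 = 94, hash=29+94 mod 251 = 123
Option C: s[5]='e'->'g', delta=(7-5)*11^0 mod 251 = 2, hash=29+2 mod 251 = 31
Option D: s[2]='c'->'e', delta=(5-3)*11^3 mod 251 = 152, hash=29+152 mod 251 = 181 <-- target

Answer: D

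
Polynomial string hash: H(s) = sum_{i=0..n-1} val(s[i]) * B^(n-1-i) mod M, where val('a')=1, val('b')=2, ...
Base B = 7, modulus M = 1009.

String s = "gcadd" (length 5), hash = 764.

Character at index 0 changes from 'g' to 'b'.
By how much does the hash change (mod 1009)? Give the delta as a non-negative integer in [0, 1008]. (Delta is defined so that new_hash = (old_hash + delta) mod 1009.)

Delta formula: (val(new) - val(old)) * B^(n-1-k) mod M
  val('b') - val('g') = 2 - 7 = -5
  B^(n-1-k) = 7^4 mod 1009 = 383
  Delta = -5 * 383 mod 1009 = 103

Answer: 103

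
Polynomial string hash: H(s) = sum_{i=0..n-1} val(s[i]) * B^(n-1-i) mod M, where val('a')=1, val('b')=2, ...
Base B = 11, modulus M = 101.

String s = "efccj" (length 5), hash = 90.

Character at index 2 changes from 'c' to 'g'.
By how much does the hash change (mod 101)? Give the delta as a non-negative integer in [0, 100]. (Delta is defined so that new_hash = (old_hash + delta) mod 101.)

Delta formula: (val(new) - val(old)) * B^(n-1-k) mod M
  val('g') - val('c') = 7 - 3 = 4
  B^(n-1-k) = 11^2 mod 101 = 20
  Delta = 4 * 20 mod 101 = 80

Answer: 80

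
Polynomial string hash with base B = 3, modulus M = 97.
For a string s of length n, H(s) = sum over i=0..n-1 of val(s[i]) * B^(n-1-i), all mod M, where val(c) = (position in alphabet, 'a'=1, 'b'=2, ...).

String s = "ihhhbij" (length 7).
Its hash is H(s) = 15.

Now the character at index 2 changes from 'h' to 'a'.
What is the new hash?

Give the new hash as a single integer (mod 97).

Answer: 30

Derivation:
val('h') = 8, val('a') = 1
Position k = 2, exponent = n-1-k = 4
B^4 mod M = 3^4 mod 97 = 81
Delta = (1 - 8) * 81 mod 97 = 15
New hash = (15 + 15) mod 97 = 30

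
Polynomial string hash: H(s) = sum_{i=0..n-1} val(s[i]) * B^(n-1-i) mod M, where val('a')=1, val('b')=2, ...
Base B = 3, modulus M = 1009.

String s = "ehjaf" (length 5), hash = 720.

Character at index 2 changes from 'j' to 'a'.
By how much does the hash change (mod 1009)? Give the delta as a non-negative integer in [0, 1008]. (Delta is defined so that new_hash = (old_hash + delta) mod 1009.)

Delta formula: (val(new) - val(old)) * B^(n-1-k) mod M
  val('a') - val('j') = 1 - 10 = -9
  B^(n-1-k) = 3^2 mod 1009 = 9
  Delta = -9 * 9 mod 1009 = 928

Answer: 928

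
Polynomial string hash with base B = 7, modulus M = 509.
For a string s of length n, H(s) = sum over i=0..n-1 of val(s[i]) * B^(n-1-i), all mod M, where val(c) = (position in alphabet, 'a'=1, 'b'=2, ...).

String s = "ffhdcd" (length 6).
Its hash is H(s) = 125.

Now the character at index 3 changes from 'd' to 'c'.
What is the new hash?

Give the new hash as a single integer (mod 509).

Answer: 76

Derivation:
val('d') = 4, val('c') = 3
Position k = 3, exponent = n-1-k = 2
B^2 mod M = 7^2 mod 509 = 49
Delta = (3 - 4) * 49 mod 509 = 460
New hash = (125 + 460) mod 509 = 76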